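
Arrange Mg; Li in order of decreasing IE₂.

Li > Mg

After 1 electron has been removed, what remains? Mg⁺ still has 1 valence electron; Li⁺ is the bare [He] core.
Pulling an electron out of a noble-gas core costs far more than removing a remaining valence electron, so Li sits at the high end of IE_2.
Tabulated IE_2 (kJ/mol): Mg 1451, Li 7298.
Hence IE_2: Mg < Li.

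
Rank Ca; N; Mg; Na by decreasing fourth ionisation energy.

Mg, Na, N, Ca

Consider each +3 ion: Ca³⁺ is already 1 electron into the core; N³⁺ still has 2 valence electrons; Mg³⁺ is already 1 electron into the core; Na³⁺ is already 2 electrons into the core.
Usually core removal costs more than valence removal, but here the competition is close: a tightly held n=2 valence electron can cost more to remove than an n=3 core electron, so the actual values have to decide it.
Tabulated IE_4 (kJ/mol): Ca 6491, N 7475, Mg 10543, Na 9543.
So the fourth ionization energies run Ca < N < Na < Mg.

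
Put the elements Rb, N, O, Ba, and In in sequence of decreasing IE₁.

N > O > In > Ba > Rb

N is in period 2, group 15; O is in period 2, group 16; Rb is in period 5, group 1; In is in period 5, group 13; Ba is in period 6, group 2.
First ionization energy rises across a period (greater Z_eff holds electrons more tightly) and falls down a group (valence electrons are farther from the nucleus).
These span different periods and groups, so the two trends combine.
Ba > Rb: the two effects oppose for this pair; the across-period effect wins (503 vs 403 kJ/mol).
In > Ba: relative to Ba, both the across-period and down-group shifts push In's first ionization energy up.
O > In: both effects reinforce here, so O is clearly the higher of the two.
N > O: this pair runs against the simple trend — see the exception note.
Note the exception: N has a higher first ionization energy than O, contrary to the simple trend — pairing an electron in O's 2p⁴ costs repulsion energy, so O ionizes more easily than half-filled N (2p³).
Approximate values (kJ/mol): N 1402, O 1314, Rb 403, In 558, Ba 503.
So from highest to lowest: N > O > In > Ba > Rb.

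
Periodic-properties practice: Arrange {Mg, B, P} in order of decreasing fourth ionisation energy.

IE_4 is the cost of taking one more electron from the +3 cation: Mg³⁺ is already 1 electron into the core; B³⁺ is the bare [He] core; P³⁺ still has 2 valence electrons.
Core electrons are held far more tightly than valence electrons, so Mg and B top the IE_4 order.
The numbers (kJ/mol): Mg 10543, B 25026, P 4964.
Putting it together, IE_4: P < Mg < B.

B, Mg, P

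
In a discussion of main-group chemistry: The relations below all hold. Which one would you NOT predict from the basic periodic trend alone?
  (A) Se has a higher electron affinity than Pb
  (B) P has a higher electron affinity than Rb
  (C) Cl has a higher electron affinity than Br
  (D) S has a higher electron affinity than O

The general trend: electron affinity increases across a period and decreases down a group.
(A) Se (period 4, group 16) vs Pb (period 6, group 14): the stated order agrees with the simple trend.
(B) P (period 3, group 15) vs Rb (period 5, group 1): the stated order agrees with the simple trend.
(C) Cl (period 3, group 17) vs Br (period 4, group 17): the stated order agrees with the simple trend.
(D) S (period 3, group 16) vs O (period 2, group 16): the stated order contradicts the simple trend.
The exception is (D): the compact 2p subshell of O repels the added electron more than S's larger 3p does.

(D)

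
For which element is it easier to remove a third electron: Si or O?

Si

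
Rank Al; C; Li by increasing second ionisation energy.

Al, C, Li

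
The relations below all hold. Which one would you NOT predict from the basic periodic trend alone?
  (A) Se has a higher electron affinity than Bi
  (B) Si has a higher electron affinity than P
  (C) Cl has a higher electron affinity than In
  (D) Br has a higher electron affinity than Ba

(B)

The general trend: electron affinity increases across a period and decreases down a group.
(A) Se (period 4, group 16) vs Bi (period 6, group 15): the stated order agrees with the simple trend.
(B) Si (period 3, group 14) vs P (period 3, group 15): the stated order contradicts the simple trend.
(C) Cl (period 3, group 17) vs In (period 5, group 13): the stated order agrees with the simple trend.
(D) Br (period 4, group 17) vs Ba (period 6, group 2): the stated order agrees with the simple trend.
The exception is (B): adding an electron to P's half-filled 3p³ is unfavourable, so Si (3p²) has the more exothermic EA.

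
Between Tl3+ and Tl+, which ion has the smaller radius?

Tl3+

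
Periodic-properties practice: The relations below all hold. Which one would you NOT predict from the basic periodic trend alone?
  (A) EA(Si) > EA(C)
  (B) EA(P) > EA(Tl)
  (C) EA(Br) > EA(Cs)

(A)

The general trend: electron affinity increases across a period and decreases down a group.
(A) Si (period 3, group 14) vs C (period 2, group 14): the stated order contradicts the simple trend.
(B) P (period 3, group 15) vs Tl (period 6, group 13): the stated order agrees with the simple trend.
(C) Br (period 4, group 17) vs Cs (period 6, group 1): the stated order agrees with the simple trend.
The exception is (A): Si's larger, more diffuse 3p orbitals accept an added electron slightly more readily than C's compact 2p.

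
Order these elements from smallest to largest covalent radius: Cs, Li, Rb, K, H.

Atomic radius shrinks across a period as nuclear charge pulls the same shell inward, and grows down a group as new shells are added.
All are in group 1, so atomic radius increases down the group.
So from smallest to largest: H < Li < K < Rb < Cs.

H, Li, K, Rb, Cs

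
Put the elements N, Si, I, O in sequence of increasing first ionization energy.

N is in period 2, group 15; O is in period 2, group 16; Si is in period 3, group 14; I is in period 5, group 17.
Removing the outermost electron gets harder across a period and easier down a group.
Here both period and group differ, so the two effects have to be weighed against each other.
I > Si: the two effects oppose for this pair; the across-period effect wins (1008 vs 786 kJ/mol).
O > I: period and group pull opposite ways; the down-group shift dominates (1314 vs 1008 kJ/mol).
N > O: this pair runs against the simple trend — see the exception note.
Note the exception: N has a higher first ionization energy than O, contrary to the simple trend — pairing an electron in O's 2p⁴ costs repulsion energy, so O ionizes more easily than half-filled N (2p³).
Tabulated first ionization energy (kJ/mol): N 1402, O 1314, Si 786, I 1008.
So from lowest to highest: Si < I < O < N.

Si < I < O < N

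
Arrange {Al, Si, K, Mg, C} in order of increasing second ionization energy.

Mg < Si < Al < C < K

Consider each +1 ion: Al⁺ still has 2 valence electrons; Si⁺ still has 3 valence electrons; K⁺ is the bare [Ar] core; Mg⁺ still has 1 valence electron; C⁺ still has 3 valence electrons.
Core electrons are held far more tightly than valence electrons, so K tops the IE_2 order.
Valence configurations: Al⁺ [Ne]3s², Si⁺ [Ne]3s²3p¹, Mg⁺ [Ne]3s¹, C⁺ [He]2s²2p¹.
Si⁺ loses a lone 3p electron whereas Al⁺ must break into a filled 3s² pair, so IE_2(Al) > IE_2(Si) even though Si has the higher nuclear charge.
Approximate IE_2 values (kJ/mol): Al 1817, Si 1577, K 3052, Mg 1451, C 2353.
Putting it together, IE_2: Mg < Si < Al < C < K.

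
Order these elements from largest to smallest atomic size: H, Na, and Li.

Na, Li, H

H is in period 1, group 1; Li is in period 2, group 1; Na is in period 3, group 1.
Moving right in a period, electrons are added to the same shell under a stronger nuclear pull, so atoms get smaller; moving down, a new shell is opened and atoms get larger.
All are in group 1, so atomic radius increases down the group.
So from largest to smallest: Na > Li > H.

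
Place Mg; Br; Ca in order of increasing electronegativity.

Mg is in period 3, group 2; Ca is in period 4, group 2; Br is in period 4, group 17.
EN rises left→right (higher Z_eff, smaller atoms) and falls top→bottom (larger, more shielded atoms).
Here both period and group differ, so the two effects have to be weighed against each other.
Mg > Ca: Mg sits above Ca in group 2, so the down-group effect alone puts Mg higher.
Br > Mg: the two effects oppose for this pair; the across-period effect wins (2.96 vs 1.31).
Approximate values (Pauling): Mg 1.31, Ca 1.00, Br 2.96.
So from lowest to highest: Ca < Mg < Br.

Ca < Mg < Br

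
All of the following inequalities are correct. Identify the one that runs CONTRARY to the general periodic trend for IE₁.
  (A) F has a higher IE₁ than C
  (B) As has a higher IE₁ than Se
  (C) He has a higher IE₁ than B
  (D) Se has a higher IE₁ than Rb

(B)

The general trend: IE₁ increases across a period and decreases down a group.
(A) F (period 2, group 17) vs C (period 2, group 14): the stated order agrees with the simple trend.
(B) As (period 4, group 15) vs Se (period 4, group 16): the stated order contradicts the simple trend.
(C) He (period 1, group 18) vs B (period 2, group 13): the stated order agrees with the simple trend.
(D) Se (period 4, group 16) vs Rb (period 5, group 1): the stated order agrees with the simple trend.
The exception is (B): Se (4p⁴) ionizes more easily than half-filled As (4p³).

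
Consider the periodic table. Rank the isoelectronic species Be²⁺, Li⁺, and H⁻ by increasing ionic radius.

All of these have 2 electrons, so size is governed by nuclear charge alone: the more protons, the stronger the pull on the same electron cloud, and the smaller the ion.
Nuclear charges: Be²⁺ (Z=4), Li⁺ (Z=3), H⁻ (Z=1).
Smallest to largest: Be²⁺ < Li⁺ < H⁻.

Be²⁺ < Li⁺ < H⁻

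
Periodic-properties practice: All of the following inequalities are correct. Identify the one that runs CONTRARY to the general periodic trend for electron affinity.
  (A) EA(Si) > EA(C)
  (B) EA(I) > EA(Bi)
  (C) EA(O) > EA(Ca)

The general trend: electron affinity increases across a period and decreases down a group.
(A) Si (period 3, group 14) vs C (period 2, group 14): the stated order contradicts the simple trend.
(B) I (period 5, group 17) vs Bi (period 6, group 15): the stated order agrees with the simple trend.
(C) O (period 2, group 16) vs Ca (period 4, group 2): the stated order agrees with the simple trend.
The exception is (A): Si's larger, more diffuse 3p orbitals accept an added electron slightly more readily than C's compact 2p.

(A)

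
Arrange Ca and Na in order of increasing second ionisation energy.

Ca < Na

Consider each +1 ion: Ca⁺ still has 1 valence electron; Na⁺ is the bare [Ne] core.
Pulling an electron out of a noble-gas core costs far more than removing a remaining valence electron, so Na sits at the high end of IE_2.
The numbers (kJ/mol): Ca 1145, Na 4562.
So the second ionization energies run Ca < Na.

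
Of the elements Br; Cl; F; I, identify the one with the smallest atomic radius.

F

F is in period 2, group 17; Cl is in period 3, group 17; Br is in period 4, group 17; I is in period 5, group 17.
Moving right in a period, electrons are added to the same shell under a stronger nuclear pull, so atoms get smaller; moving down, a new shell is opened and atoms get larger.
All are in group 17, so atomic radius increases down the group.
The smallest atomic radius among these belongs to F.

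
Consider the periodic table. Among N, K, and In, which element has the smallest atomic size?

N

N is in period 2, group 15; K is in period 4, group 1; In is in period 5, group 13.
Moving right in a period, electrons are added to the same shell under a stronger nuclear pull, so atoms get smaller; moving down, a new shell is opened and atoms get larger.
Here both period and group differ, so the two effects have to be weighed against each other.
In > N: relative to N, both the across-period and down-group shifts push In's atomic radius up.
K > In: the two effects oppose for this pair; the across-period effect wins (196 vs 142 pm).
Approximate values (pm): N 71, K 196, In 142.
The smallest atomic size among these belongs to N.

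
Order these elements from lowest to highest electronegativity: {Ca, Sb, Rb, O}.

Smaller atoms with higher effective nuclear charge are more electronegative.
These span different periods and groups, so the two trends combine.
Ca > Rb: relative to Rb, both the across-period and down-group shifts push Ca's electronegativity up.
Sb > Ca: the two effects oppose for this pair; the across-period effect wins (2.05 vs 1.00).
O > Sb: relative to Sb, both the across-period and down-group shifts push O's electronegativity up.
For reference (Pauling): O 3.44, Ca 1.00, Rb 0.82, Sb 2.05.
So from lowest to highest: Rb < Ca < Sb < O.

Rb < Ca < Sb < O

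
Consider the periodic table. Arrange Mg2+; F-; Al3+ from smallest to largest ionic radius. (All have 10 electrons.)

All of these have 10 electrons, so size is governed by nuclear charge alone: the more protons, the stronger the pull on the same electron cloud, and the smaller the ion.
Nuclear charges: Al3+ (Z=13), Mg2+ (Z=12), F- (Z=9).
Smallest to largest: Al3+ < Mg2+ < F-.

Al3+ < Mg2+ < F-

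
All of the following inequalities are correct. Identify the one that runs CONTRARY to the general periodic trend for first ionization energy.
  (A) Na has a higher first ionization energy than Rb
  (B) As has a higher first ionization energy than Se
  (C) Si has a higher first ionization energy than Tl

The general trend: first ionization energy increases across a period and decreases down a group.
(A) Na (period 3, group 1) vs Rb (period 5, group 1): the stated order agrees with the simple trend.
(B) As (period 4, group 15) vs Se (period 4, group 16): the stated order contradicts the simple trend.
(C) Si (period 3, group 14) vs Tl (period 6, group 13): the stated order agrees with the simple trend.
The exception is (B): Se (4p⁴) ionizes more easily than half-filled As (4p³).

(B)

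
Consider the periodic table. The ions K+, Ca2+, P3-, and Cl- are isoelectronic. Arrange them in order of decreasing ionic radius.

P3- > Cl- > K+ > Ca2+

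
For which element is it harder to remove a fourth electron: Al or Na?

Al

After 3 electrons have been removed, what remains? Al³⁺ is the bare [Ne] core; Na³⁺ is already 2 electrons into the core.
All of these are removing an electron from a noble-gas core or deeper; the smaller core (lower principal quantum number) is held far more tightly, and within a period the higher nuclear charge binds the same core more tightly.
Tabulated IE_4 (kJ/mol): Al 11577, Na 9543.
Hence IE_4: Na < Al.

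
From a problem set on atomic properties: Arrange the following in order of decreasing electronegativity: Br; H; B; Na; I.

EN rises left→right (higher Z_eff, smaller atoms) and falls top→bottom (larger, more shielded atoms).
These span different periods and groups, so the two trends combine.
B > Na: relative to Na, both the across-period and down-group shifts push B's electronegativity up.
H > B: period and group pull opposite ways; the down-group shift dominates (2.20 vs 2.04).
I > H: the two effects oppose for this pair; the across-period effect wins (2.66 vs 2.20).
Br > I: Br sits above I in group 17, so the down-group effect alone puts Br higher.
Tabulated electronegativity (Pauling): H 2.20, B 2.04, Na 0.93, Br 2.96, I 2.66.
So from highest to lowest: Br > I > H > B > Na.

Br > I > H > B > Na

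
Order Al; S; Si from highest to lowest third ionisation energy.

S > Si > Al

IE_3 is the cost of taking one more electron from the +2 cation: Al²⁺ still has 1 valence electron; S²⁺ still has 4 valence electrons; Si²⁺ still has 2 valence electrons.
All are still removing valence electrons, so compare the +2 ions as you would atoms: IE_3 generally rises across a period (higher Z_eff) and falls down a group (larger shell), subject to the usual subshell exceptions.
Valence configurations: Al²⁺ [Ne]3s¹, S²⁺ [Ne]3s²3p², Si²⁺ [Ne]3s².
Tabulated IE_3 (kJ/mol): Al 2745, S 3357, Si 3232.
So the third ionization energies run Al < Si < S.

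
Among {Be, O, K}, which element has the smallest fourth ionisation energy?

The fourth ionization energy removes an electron from the +3 ion. For each element: Be³⁺ is already 1 electron into the core; O³⁺ still has 3 valence electrons; K³⁺ is already 2 electrons into the core.
Usually core removal costs more than valence removal, but here the competition is close: a tightly held n=2 valence electron can cost more to remove than an n=3 core electron, so the actual values have to decide it.
Tabulated IE_4 (kJ/mol): Be 21007, O 7469, K 5877.
Hence IE_4: K < O < Be.

K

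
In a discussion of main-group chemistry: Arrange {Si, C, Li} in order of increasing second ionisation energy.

IE_2 is the cost of taking one more electron from the +1 cation: Si⁺ still has 3 valence electrons; C⁺ still has 3 valence electrons; Li⁺ is the bare [He] core.
Pulling an electron out of a noble-gas core costs far more than removing a remaining valence electron, so Li sits at the high end of IE_2.
Valence configurations: Si⁺ [Ne]3s²3p¹, C⁺ [He]2s²2p¹.
Approximate IE_2 values (kJ/mol): Si 1577, C 2353, Li 7298.
Putting it together, IE_2: Si < C < Li.

Si, C, Li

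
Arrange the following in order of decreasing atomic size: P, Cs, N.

Cs > P > N

N is in period 2, group 15; P is in period 3, group 15; Cs is in period 6, group 1.
Moving right in a period, electrons are added to the same shell under a stronger nuclear pull, so atoms get smaller; moving down, a new shell is opened and atoms get larger.
These span different periods and groups, so the two trends combine.
P > N: P sits below N in group 15, so the down-group effect alone puts P larger.
Cs > P: relative to P, both the across-period and down-group shifts push Cs's atomic radius up.
Approximate values (pm): N 71, P 111, Cs 232.
So from largest to smallest: Cs > P > N.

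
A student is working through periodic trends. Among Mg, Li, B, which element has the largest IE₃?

Li

The third ionization energy removes an electron from the +2 ion. For each element: Mg²⁺ is the bare [Ne] core; Li²⁺ is already 1 electron into the core; B²⁺ still has 1 valence electron.
Breaking into a closed-shell core is much more expensive than removing a leftover valence electron — Mg and Li have the largest IE_3 here.
Approximate IE_3 values (kJ/mol): Mg 7733, Li 11815, B 3660.
Putting it together, IE_3: B < Mg < Li.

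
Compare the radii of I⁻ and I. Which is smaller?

I

Forming I⁻ adds 1 electron to I. More electron–electron repulsion in the same shell, with unchanged nuclear charge, lets the cloud expand.
An anion is larger than its parent atom: I⁻ > I.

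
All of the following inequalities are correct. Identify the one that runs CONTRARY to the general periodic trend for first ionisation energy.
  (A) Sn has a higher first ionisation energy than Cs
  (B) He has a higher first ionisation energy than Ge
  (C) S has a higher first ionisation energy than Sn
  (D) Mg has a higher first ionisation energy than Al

The general trend: first ionisation energy increases across a period and decreases down a group.
(A) Sn (period 5, group 14) vs Cs (period 6, group 1): the stated order agrees with the simple trend.
(B) He (period 1, group 18) vs Ge (period 4, group 14): the stated order agrees with the simple trend.
(C) S (period 3, group 16) vs Sn (period 5, group 14): the stated order agrees with the simple trend.
(D) Mg (period 3, group 2) vs Al (period 3, group 13): the stated order contradicts the simple trend.
The exception is (D): Al's single 3p electron is easier to remove than one from Mg's filled 3s².

(D)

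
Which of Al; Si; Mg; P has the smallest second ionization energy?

Mg

IE_2 is the cost of taking one more electron from the +1 cation: Al⁺ still has 2 valence electrons; Si⁺ still has 3 valence electrons; Mg⁺ still has 1 valence electron; P⁺ still has 4 valence electrons.
All are still removing valence electrons, so compare the +1 ions as you would atoms: IE_2 generally rises across a period (higher Z_eff) and falls down a group (larger shell), subject to the usual subshell exceptions.
Valence configurations: Al⁺ [Ne]3s², Si⁺ [Ne]3s²3p¹, Mg⁺ [Ne]3s¹, P⁺ [Ne]3s²3p².
Si⁺ loses a lone 3p electron whereas Al⁺ must break into a filled 3s² pair, so IE_2(Al) > IE_2(Si) even though Si has the higher nuclear charge.
Approximate IE_2 values (kJ/mol): Al 1817, Si 1577, Mg 1451, P 1907.
Putting it together, IE_2: Mg < Si < Al < P.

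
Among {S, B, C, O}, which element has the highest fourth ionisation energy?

IE_4 is the cost of taking one more electron from the +3 cation: S³⁺ still has 3 valence electrons; B³⁺ is the bare [He] core; C³⁺ still has 1 valence electron; O³⁺ still has 3 valence electrons.
Breaking into a closed-shell core is much more expensive than removing a leftover valence electron — B has the largest IE_4 here.
Valence configurations: S³⁺ [Ne]3s²3p¹, C³⁺ [He]2s¹, O³⁺ [He]2s²2p¹.
Approximate IE_4 values (kJ/mol): S 4556, B 25026, C 6223, O 7469.
Overall IE_4 order: S < C < O < B.

B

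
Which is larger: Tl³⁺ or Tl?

Tl

Forming Tl³⁺ removes 3 electrons from Tl. Fewer electrons for the same nuclear charge means less shielding and a higher Z_eff on the remaining electrons, and for main-group metals the entire outer shell is lost.
A cation is smaller than its parent atom: Tl³⁺ < Tl.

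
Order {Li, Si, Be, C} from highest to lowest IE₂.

IE_2 is the cost of taking one more electron from the +1 cation: Li⁺ is the bare [He] core; Si⁺ still has 3 valence electrons; Be⁺ still has 1 valence electron; C⁺ still has 3 valence electrons.
Pulling an electron out of a noble-gas core costs far more than removing a remaining valence electron, so Li sits at the high end of IE_2.
Valence configurations: Si⁺ [Ne]3s²3p¹, Be⁺ [He]2s¹, C⁺ [He]2s²2p¹.
Approximate IE_2 values (kJ/mol): Li 7298, Si 1577, Be 1757, C 2353.
So the second ionization energies run Si < Be < C < Li.

Li > C > Be > Si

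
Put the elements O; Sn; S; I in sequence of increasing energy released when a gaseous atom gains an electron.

O is in period 2, group 16; S is in period 3, group 16; Sn is in period 5, group 14; I is in period 5, group 17.
Atoms with high Z_eff and room in the valence shell (especially the halogens) have the most exothermic electron affinities.
Here both period and group differ, so the two effects have to be weighed against each other.
O > Sn: relative to Sn, both the across-period and down-group shifts push O's electron affinity up.
S > O: this pair runs against the simple trend — see the exception note.
I > S: the two effects oppose for this pair; the across-period effect wins (295 vs 200 kJ/mol).
Note the exception: S has a higher electron affinity than O, contrary to the simple trend — the compact 2p subshell of O repels the added electron more than S's larger 3p does.
Approximate values (kJ/mol): O 141, S 200, Sn 107, I 295.
So from lowest to highest: Sn < O < S < I.

Sn < O < S < I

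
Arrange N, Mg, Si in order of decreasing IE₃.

Mg > N > Si

IE_3 is the cost of taking one more electron from the +2 cation: N²⁺ still has 3 valence electrons; Mg²⁺ is the bare [Ne] core; Si²⁺ still has 2 valence electrons.
Breaking into a closed-shell core is much more expensive than removing a leftover valence electron — Mg has the largest IE_3 here.
Valence configurations: N²⁺ [He]2s²2p¹, Si²⁺ [Ne]3s².
The numbers (kJ/mol): N 4578, Mg 7733, Si 3232.
Putting it together, IE_3: Si < N < Mg.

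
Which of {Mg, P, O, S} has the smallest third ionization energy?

IE_3 is the cost of taking one more electron from the +2 cation: Mg²⁺ is the bare [Ne] core; P²⁺ still has 3 valence electrons; O²⁺ still has 4 valence electrons; S²⁺ still has 4 valence electrons.
Core electrons are held far more tightly than valence electrons, so Mg tops the IE_3 order.
Valence configurations: P²⁺ [Ne]3s²3p¹, O²⁺ [He]2s²2p², S²⁺ [Ne]3s²3p².
Tabulated IE_3 (kJ/mol): Mg 7733, P 2914, O 5300, S 3357.
Hence IE_3: P < S < O < Mg.

P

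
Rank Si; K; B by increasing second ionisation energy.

The second ionization energy removes an electron from the +1 ion. For each element: Si⁺ still has 3 valence electrons; K⁺ is the bare [Ar] core; B⁺ still has 2 valence electrons.
Pulling an electron out of a noble-gas core costs far more than removing a remaining valence electron, so K sits at the high end of IE_2.
Valence configurations: Si⁺ [Ne]3s²3p¹, B⁺ [He]2s².
The numbers (kJ/mol): Si 1577, K 3052, B 2427.
Overall IE_2 order: Si < B < K.

Si, B, K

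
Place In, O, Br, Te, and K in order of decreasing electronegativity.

O is in period 2, group 16; K is in period 4, group 1; Br is in period 4, group 17; In is in period 5, group 13; Te is in period 5, group 16.
Smaller atoms with higher effective nuclear charge are more electronegative.
Neither a single period nor a single group — weigh both effects.
In > K: the two effects oppose for this pair; the across-period effect wins (1.78 vs 0.82).
Te > In: both are in period 5; the period trend gives Te the larger value.
Br > Te: both effects reinforce here, so Br is clearly the higher of the two.
O > Br: the two effects oppose for this pair; the down-group effect wins (3.44 vs 2.96).
Tabulated electronegativity (Pauling): O 3.44, K 0.82, Br 2.96, In 1.78, Te 2.10.
So from highest to lowest: O > Br > Te > In > K.

O > Br > Te > In > K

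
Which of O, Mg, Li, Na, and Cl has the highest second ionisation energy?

Li

After 1 electron has been removed, what remains? O⁺ still has 5 valence electrons; Mg⁺ still has 1 valence electron; Li⁺ is the bare [He] core; Na⁺ is the bare [Ne] core; Cl⁺ still has 6 valence electrons.
Core electrons are held far more tightly than valence electrons, so Na and Li top the IE_2 order.
Valence configurations: O⁺ [He]2s²2p³, Mg⁺ [Ne]3s¹, Cl⁺ [Ne]3s²3p⁴.
Approximate IE_2 values (kJ/mol): O 3388, Mg 1451, Li 7298, Na 4562, Cl 2298.
Putting it together, IE_2: Mg < Cl < O < Na < Li.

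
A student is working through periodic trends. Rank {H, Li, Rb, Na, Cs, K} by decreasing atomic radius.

Cs, Rb, K, Na, Li, H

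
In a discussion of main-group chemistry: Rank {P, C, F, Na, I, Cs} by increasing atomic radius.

C is in period 2, group 14; F is in period 2, group 17; Na is in period 3, group 1; P is in period 3, group 15; I is in period 5, group 17; Cs is in period 6, group 1.
Radius decreases left→right (rising Z_eff, same n) and increases top→bottom (higher n).
Here both period and group differ, so the two effects have to be weighed against each other.
C > F: C lies to the left of F in period 2, so the across-period effect alone puts C larger.
P > C: period and group pull opposite ways; the down-group shift dominates (111 vs 75 pm).
I > P: period and group pull opposite ways; the down-group shift dominates (133 vs 111 pm).
Na > I: period and group pull opposite ways; the across-period shift dominates (155 vs 133 pm).
Cs > Na: Cs sits below Na in group 1, so the down-group effect alone puts Cs larger.
Approximate values (pm): C 75, F 64, Na 155, P 111, I 133, Cs 232.
So from smallest to largest: F < C < P < I < Na < Cs.

F < C < P < I < Na < Cs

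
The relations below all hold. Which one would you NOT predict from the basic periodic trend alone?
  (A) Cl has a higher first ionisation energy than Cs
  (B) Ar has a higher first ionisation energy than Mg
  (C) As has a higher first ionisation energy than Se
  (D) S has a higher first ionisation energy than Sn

(C)

The general trend: first ionisation energy increases across a period and decreases down a group.
(A) Cl (period 3, group 17) vs Cs (period 6, group 1): the stated order agrees with the simple trend.
(B) Ar (period 3, group 18) vs Mg (period 3, group 2): the stated order agrees with the simple trend.
(C) As (period 4, group 15) vs Se (period 4, group 16): the stated order contradicts the simple trend.
(D) S (period 3, group 16) vs Sn (period 5, group 14): the stated order agrees with the simple trend.
The exception is (C): Se (4p⁴) ionizes more easily than half-filled As (4p³).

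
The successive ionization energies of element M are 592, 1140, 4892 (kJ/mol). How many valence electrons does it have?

Look for the largest jump between consecutive ionization energies: IE3/IE2 ≈ 4.3, far larger than any earlier ratio.
That jump marks the point where a core electron is being removed. So the atom has 2 valence electrons.

2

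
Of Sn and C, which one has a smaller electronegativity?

C is in period 2, group 14; Sn is in period 5, group 14.
Electronegativity increases across a period and decreases down a group, tracking effective nuclear charge and atomic size.
All are in group 14, so electronegativity increases up the group.
So Sn has the smaller electronegativity (Sn < C).

Sn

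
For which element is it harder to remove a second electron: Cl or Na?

The second ionization energy removes an electron from the +1 ion. For each element: Cl⁺ still has 6 valence electrons; Na⁺ is the bare [Ne] core.
Pulling an electron out of a noble-gas core costs far more than removing a remaining valence electron, so Na sits at the high end of IE_2.
The numbers (kJ/mol): Cl 2298, Na 4562.
Overall IE_2 order: Cl < Na.

Na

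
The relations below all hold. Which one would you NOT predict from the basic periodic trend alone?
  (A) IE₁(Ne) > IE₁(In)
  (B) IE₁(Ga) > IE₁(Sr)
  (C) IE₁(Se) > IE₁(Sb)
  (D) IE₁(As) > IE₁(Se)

The general trend: first ionisation energy increases across a period and decreases down a group.
(A) Ne (period 2, group 18) vs In (period 5, group 13): the stated order agrees with the simple trend.
(B) Ga (period 4, group 13) vs Sr (period 5, group 2): the stated order agrees with the simple trend.
(C) Se (period 4, group 16) vs Sb (period 5, group 15): the stated order agrees with the simple trend.
(D) As (period 4, group 15) vs Se (period 4, group 16): the stated order contradicts the simple trend.
The exception is (D): Se (4p⁴) ionizes more easily than half-filled As (4p³).

(D)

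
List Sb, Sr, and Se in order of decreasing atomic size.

Sr > Sb > Se

Se is in period 4, group 16; Sr is in period 5, group 2; Sb is in period 5, group 15.
Atomic radius shrinks across a period as nuclear charge pulls the same shell inward, and grows down a group as new shells are added.
Neither a single period nor a single group — weigh both effects.
Sb > Se: relative to Se, both the across-period and down-group shifts push Sb's atomic radius up.
Sr > Sb: Sr lies to the left of Sb in period 5, so the across-period effect alone puts Sr larger.
For reference (pm): Se 116, Sr 185, Sb 140.
So from largest to smallest: Sr > Sb > Se.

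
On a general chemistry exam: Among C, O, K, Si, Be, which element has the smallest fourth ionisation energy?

Si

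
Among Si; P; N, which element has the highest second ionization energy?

N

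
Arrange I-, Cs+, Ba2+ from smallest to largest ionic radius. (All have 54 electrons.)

All of these have 54 electrons, so size is governed by nuclear charge alone: the more protons, the stronger the pull on the same electron cloud, and the smaller the ion.
Nuclear charges: Ba2+ (Z=56), Cs+ (Z=55), I- (Z=53).
Smallest to largest: Ba2+ < Cs+ < I-.

Ba2+ < Cs+ < I-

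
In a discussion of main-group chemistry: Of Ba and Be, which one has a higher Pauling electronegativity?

Be

Be is in period 2, group 2; Ba is in period 6, group 2.
EN rises left→right (higher Z_eff, smaller atoms) and falls top→bottom (larger, more shielded atoms).
All are in group 2, so electronegativity increases up the group.
So Be has the higher Pauling electronegativity (Be > Ba).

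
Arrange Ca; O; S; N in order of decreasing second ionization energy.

O > N > S > Ca

The second ionization energy removes an electron from the +1 ion. For each element: Ca⁺ still has 1 valence electron; O⁺ still has 5 valence electrons; S⁺ still has 5 valence electrons; N⁺ still has 4 valence electrons.
All are still removing valence electrons, so compare the +1 ions as you would atoms: IE_2 generally rises across a period (higher Z_eff) and falls down a group (larger shell), subject to the usual subshell exceptions.
Valence configurations: Ca⁺ [Ar]4s¹, O⁺ [He]2s²2p³, S⁺ [Ne]3s²3p³, N⁺ [He]2s²2p².
Approximate IE_2 values (kJ/mol): Ca 1145, O 3388, S 2252, N 2856.
So the second ionization energies run Ca < S < N < O.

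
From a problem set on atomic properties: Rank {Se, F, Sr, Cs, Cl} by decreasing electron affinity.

Cl, F, Se, Cs, Sr

F is in period 2, group 17; Cl is in period 3, group 17; Se is in period 4, group 16; Sr is in period 5, group 2; Cs is in period 6, group 1.
Atoms with high Z_eff and room in the valence shell (especially the halogens) have the most exothermic electron affinities.
These span different periods and groups, so the two trends combine.
Cs > Sr: this pair runs against the simple trend — see the exception note.
Se > Cs: relative to Cs, both the across-period and down-group shifts push Se's electron affinity up.
F > Se: both effects reinforce here, so F is clearly the higher of the two.
Cl > F: this pair runs against the simple trend — see the exception note.
Note the exception: Cs has a higher electron affinity than Sr, contrary to the simple trend — adding an electron to Sr (ns²) has to open a new, higher-energy np subshell, which is unfavourable.
Note the exception: Cl has a higher electron affinity than F, contrary to the simple trend — F's small 2p subshell makes the incoming electron feel strong e⁻–e⁻ repulsion, so Cl actually releases more energy on gaining an electron.
Tabulated electron affinity (kJ/mol): F 328, Cl 349, Se 195, Sr 5, Cs 46.
So from highest to lowest: Cl > F > Se > Cs > Sr.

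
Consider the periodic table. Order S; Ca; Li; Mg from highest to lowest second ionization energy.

After 1 electron has been removed, what remains? S⁺ still has 5 valence electrons; Ca⁺ still has 1 valence electron; Li⁺ is the bare [He] core; Mg⁺ still has 1 valence electron.
Core electrons are held far more tightly than valence electrons, so Li tops the IE_2 order.
Valence configurations: S⁺ [Ne]3s²3p³, Ca⁺ [Ar]4s¹, Mg⁺ [Ne]3s¹.
Approximate IE_2 values (kJ/mol): S 2252, Ca 1145, Li 7298, Mg 1451.
So the second ionization energies run Ca < Mg < S < Li.

Li, S, Mg, Ca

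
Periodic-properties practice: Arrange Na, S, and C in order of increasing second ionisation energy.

S < C < Na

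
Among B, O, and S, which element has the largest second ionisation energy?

O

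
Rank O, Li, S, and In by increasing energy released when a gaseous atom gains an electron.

In < Li < O < S

Li is in period 2, group 1; O is in period 2, group 16; S is in period 3, group 16; In is in period 5, group 13.
EA tends to increase across a period and decrease down a group, though the pattern is less regular than for IE or radius.
Neither a single period nor a single group — weigh both effects.
Li > In: period and group pull opposite ways; the down-group shift dominates (60 vs 29 kJ/mol).
O > Li: both are in period 2; the period trend gives O the larger value.
S > O: this pair runs against the simple trend — see the exception note.
Note the exception: S has a higher electron affinity than O, contrary to the simple trend — the compact 2p subshell of O repels the added electron more than S's larger 3p does.
For reference (kJ/mol): Li 60, O 141, S 200, In 29.
So from lowest to highest: In < Li < O < S.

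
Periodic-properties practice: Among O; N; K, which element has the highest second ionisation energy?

The second ionization energy removes an electron from the +1 ion. For each element: O⁺ still has 5 valence electrons; N⁺ still has 4 valence electrons; K⁺ is the bare [Ar] core.
Usually core removal costs more than valence removal, but here the competition is close: a tightly held n=2 valence electron can cost more to remove than an n=3 core electron, so the actual values have to decide it.
Valence configurations: O⁺ [He]2s²2p³, N⁺ [He]2s²2p².
Approximate IE_2 values (kJ/mol): O 3388, N 2856, K 3052.
So the second ionization energies run N < K < O.

O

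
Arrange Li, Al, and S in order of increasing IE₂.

The second ionization energy removes an electron from the +1 ion. For each element: Li⁺ is the bare [He] core; Al⁺ still has 2 valence electrons; S⁺ still has 5 valence electrons.
Pulling an electron out of a noble-gas core costs far more than removing a remaining valence electron, so Li sits at the high end of IE_2.
Valence configurations: Al⁺ [Ne]3s², S⁺ [Ne]3s²3p³.
Tabulated IE_2 (kJ/mol): Li 7298, Al 1817, S 2252.
Overall IE_2 order: Al < S < Li.

Al < S < Li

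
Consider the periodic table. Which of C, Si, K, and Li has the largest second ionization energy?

Consider each +1 ion: C⁺ still has 3 valence electrons; Si⁺ still has 3 valence electrons; K⁺ is the bare [Ar] core; Li⁺ is the bare [He] core.
Pulling an electron out of a noble-gas core costs far more than removing a remaining valence electron, so K and Li sit at the high end of IE_2.
Valence configurations: C⁺ [He]2s²2p¹, Si⁺ [Ne]3s²3p¹.
Approximate IE_2 values (kJ/mol): C 2353, Si 1577, K 3052, Li 7298.
Overall IE_2 order: Si < C < K < Li.

Li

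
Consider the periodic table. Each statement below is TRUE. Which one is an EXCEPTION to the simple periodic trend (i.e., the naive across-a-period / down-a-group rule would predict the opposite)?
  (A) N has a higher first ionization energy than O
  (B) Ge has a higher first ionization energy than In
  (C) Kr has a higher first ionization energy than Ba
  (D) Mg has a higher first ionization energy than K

The general trend: first ionization energy increases across a period and decreases down a group.
(A) N (period 2, group 15) vs O (period 2, group 16): the stated order contradicts the simple trend.
(B) Ge (period 4, group 14) vs In (period 5, group 13): the stated order agrees with the simple trend.
(C) Kr (period 4, group 18) vs Ba (period 6, group 2): the stated order agrees with the simple trend.
(D) Mg (period 3, group 2) vs K (period 4, group 1): the stated order agrees with the simple trend.
The exception is (A): pairing an electron in O's 2p⁴ costs repulsion energy, so O ionizes more easily than half-filled N (2p³).

(A)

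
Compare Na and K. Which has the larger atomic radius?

Na is in period 3, group 1; K is in period 4, group 1.
Radius decreases left→right (rising Z_eff, same n) and increases top→bottom (higher n).
All are in group 1, so atomic radius increases down the group.
So K has the larger atomic radius (K > Na).

K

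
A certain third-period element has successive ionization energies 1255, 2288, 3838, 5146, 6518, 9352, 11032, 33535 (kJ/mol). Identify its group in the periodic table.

Group 17

Look for the largest jump between consecutive ionization energies: IE8/IE7 ≈ 3.0, far larger than any earlier ratio.
That jump marks the point where a core electron is being removed. So the atom has 7 valence electrons.
A main-group element with 7 valence electrons is in group 17.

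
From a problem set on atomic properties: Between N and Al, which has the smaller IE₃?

Al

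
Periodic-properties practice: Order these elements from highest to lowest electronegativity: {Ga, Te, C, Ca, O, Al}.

O > C > Te > Ga > Al > Ca

Electronegativity increases across a period and decreases down a group, tracking effective nuclear charge and atomic size.
Here both period and group differ, so the two effects have to be weighed against each other.
Al > Ca: both effects reinforce here, so Al is clearly the higher of the two.
Ga > Al: this pair runs against the simple trend — see the exception note.
Te > Ga: period and group pull opposite ways; the across-period shift dominates (2.10 vs 1.81).
C > Te: the two effects oppose for this pair; the down-group effect wins (2.55 vs 2.10).
O > C: both are in period 2; the period trend gives O the larger value.
Note the exception: Ga has a higher electronegativity than Al, contrary to the simple trend — poor shielding by filled d (and f) subshells raises the heavier element's effective nuclear charge more than the simple down-group trend predicts.
Approximate values (Pauling): C 2.55, O 3.44, Al 1.61, Ca 1.00, Ga 1.81, Te 2.10.
So from highest to lowest: O > C > Te > Ga > Al > Ca.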